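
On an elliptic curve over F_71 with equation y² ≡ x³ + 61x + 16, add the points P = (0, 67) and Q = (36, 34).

(60, 59)

(0, 67) + (36, 34). λ = (34 - 67)/(36 - 0) ≡ 38/36 mod 71. 36⁻¹ ≡ 2 (mod 71), so λ ≡ 5.
  x = λ² - 0 - 36 = 25 - 36 ≡ 60; y = λ·(0 - 60) - 67 ≡ 59. → (60, 59)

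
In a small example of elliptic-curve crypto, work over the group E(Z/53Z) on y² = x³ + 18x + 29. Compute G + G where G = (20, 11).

(51, 41)

tangent at (20, 11): λ = (3·20² + 18)/(2·11) ≡ 52/22. 22⁻¹ ≡ 41 (mod 53) since 22·41 = 902 ≡ 1, so λ ≡ 52·41 ≡ 12.
  x = λ² - 20 - 20 = 144 - 40 ≡ 51; y = λ·(20 - 51) - 11 ≡ 41. → (51, 41)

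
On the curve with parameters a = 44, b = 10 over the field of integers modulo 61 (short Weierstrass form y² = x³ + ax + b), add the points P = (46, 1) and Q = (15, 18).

(46, 1) + (15, 18). λ = (18 - 1)/(15 - 46) ≡ 17/30 mod 61. 30⁻¹ ≡ 59 (mod 61), so λ ≡ 27.
  x = λ² - 46 - 15 = 729 - 61 ≡ 58; y = λ·(46 - 58) - 1 ≡ 41. → (58, 41)

(58, 41)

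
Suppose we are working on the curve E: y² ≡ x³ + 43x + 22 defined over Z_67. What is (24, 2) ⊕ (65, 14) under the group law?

(2, 60)

(24, 2) + (65, 14). λ = (14 - 2)/(65 - 24) ≡ 12/41 mod 67. 41⁻¹ ≡ 18 (mod 67), so λ ≡ 15.
  x = λ² - 24 - 65 = 225 - 89 ≡ 2; y = λ·(24 - 2) - 2 ≡ 60. → (2, 60)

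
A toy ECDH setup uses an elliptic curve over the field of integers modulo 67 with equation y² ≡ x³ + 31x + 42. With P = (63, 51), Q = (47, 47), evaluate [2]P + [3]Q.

First 2P:
Repeated addition: build up to 2P.
2P: tangent at (63, 51): λ = (3·63² + 31)/(2·51) ≡ 12/35. 35⁻¹ ≡ 23 (mod 67), so λ ≡ 12·23 ≡ 8.
  x = λ² - 63 - 63 = 64 - 126 ≡ 5; y = λ·(63 - 5) - 51 ≡ 11. → (5, 11)
2P = (5, 11).
Next 3Q:
Repeated addition: build up to 3Q.
2Q: tangent at (47, 47): λ = (3·47² + 31)/(2·47) ≡ 25/27. 27⁻¹ ≡ 5 (mod 67) since 27·5 = 135 ≡ 1, so λ ≡ 25·5 ≡ 58.
  x = λ² - 47 - 47 = 3364 - 94 ≡ 54; y = λ·(47 - 54) - 47 ≡ 16. → (54, 16)
3Q: (54, 16) + (47, 47). λ = (47 - 16)/(47 - 54) ≡ 31/60 mod 67. 60⁻¹ ≡ 19 (mod 67), so λ ≡ 53.
  x = λ² - 54 - 47 = 2809 - 101 ≡ 28; y = λ·(54 - 28) - 16 ≡ 22. → (28, 22)
3Q = (28, 22).
Finally 2P + 3Q:
(5, 11) + (28, 22). λ = (22 - 11)/(28 - 5) ≡ 11/23 mod 67. 23⁻¹ ≡ 35 (mod 67) since 23·35 = 805 ≡ 1, so λ ≡ 50.
  x = λ² - 5 - 28 = 2500 - 33 ≡ 55; y = λ·(5 - 55) - 11 ≡ 35. → (55, 35)

(55, 35)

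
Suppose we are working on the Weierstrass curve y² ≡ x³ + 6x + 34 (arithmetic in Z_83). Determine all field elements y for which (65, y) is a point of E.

30, 53

x³ + 6x + 34 = 275049 ≡ 70 (mod 83).
Square roots of 70 mod 83: 30 and 53 (since 30² = 900 ≡ 70).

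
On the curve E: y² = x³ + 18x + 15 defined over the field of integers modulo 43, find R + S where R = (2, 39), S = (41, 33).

(13, 9)

(2, 39) + (41, 33). λ = (33 - 39)/(41 - 2) ≡ 37/39 mod 43. 39⁻¹ ≡ 32 (mod 43), so λ ≡ 23.
  x = λ² - 2 - 41 = 529 - 43 ≡ 13; y = λ·(2 - 13) - 39 ≡ 9. → (13, 9)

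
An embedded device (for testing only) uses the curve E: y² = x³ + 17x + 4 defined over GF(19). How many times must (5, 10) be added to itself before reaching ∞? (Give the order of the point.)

9

2P: tangent at (5, 10): λ = (3·5² + 17)/(2·10) ≡ 16/1. 1⁻¹ ≡ 1 (mod 19) since 1·1 = 1 ≡ 1, so λ ≡ 16·1 ≡ 16.
  x = λ² - 5 - 5 = 256 - 10 ≡ 18; y = λ·(5 - 18) - 10 ≡ 10. → (18, 10)
3P: (18, 10) + (5, 10). λ = (10 - 10)/(5 - 18) ≡ 0/6 mod 19. 6⁻¹ ≡ 16 (mod 19), so λ ≡ 0.
  x = λ² - 18 - 5 = 0 - 23 ≡ 15; y = λ·(18 - 15) - 10 ≡ 9. → (15, 9)
4P: (15, 9) + (5, 10). λ = (10 - 9)/(5 - 15) ≡ 1/9 mod 19. 9⁻¹ ≡ 17 (mod 19), so λ ≡ 17.
  x = λ² - 15 - 5 = 289 - 20 ≡ 3; y = λ·(15 - 3) - 9 ≡ 5. → (3, 5)
5P: (3, 5) + (5, 10). λ = (10 - 5)/(5 - 3) ≡ 5/2 mod 19. 2⁻¹ ≡ 10 (mod 19), so λ ≡ 12.
  x = λ² - 3 - 5 = 144 - 8 ≡ 3; y = λ·(3 - 3) - 5 ≡ 14. → (3, 14)
6P: (3, 14) + (5, 10). λ = (10 - 14)/(5 - 3) ≡ 15/2 mod 19. 2⁻¹ ≡ 10 (mod 19) since 2·10 = 20 ≡ 1, so λ ≡ 17.
  x = λ² - 3 - 5 = 289 - 8 ≡ 15; y = λ·(3 - 15) - 14 ≡ 10. → (15, 10)
7P: (15, 10) + (5, 10). λ = (10 - 10)/(5 - 15) ≡ 0/9 mod 19. 9⁻¹ ≡ 17 (mod 19), so λ ≡ 0.
  x = λ² - 15 - 5 = 0 - 20 ≡ 18; y = λ·(15 - 18) - 10 ≡ 9. → (18, 9)
8P: (18, 9) + (5, 10). λ = (10 - 9)/(5 - 18) ≡ 1/6 mod 19. 6⁻¹ ≡ 16 (mod 19), so λ ≡ 16.
  x = λ² - 18 - 5 = 256 - 23 ≡ 5; y = λ·(18 - 5) - 9 ≡ 9. → (5, 9)
9P: (5, 9) + (5, 10): same x and y₁ ≡ -y₂, so the sum is ∞.
9P = ∞, so the order is 9.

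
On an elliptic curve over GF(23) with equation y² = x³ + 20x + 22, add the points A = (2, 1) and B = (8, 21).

(2, 1) + (8, 21). λ = (21 - 1)/(8 - 2) ≡ 20/6 mod 23. 6⁻¹ ≡ 4 (mod 23), so λ ≡ 11.
  x = λ² - 2 - 8 = 121 - 10 ≡ 19; y = λ·(2 - 19) - 1 ≡ 19. → (19, 19)

(19, 19)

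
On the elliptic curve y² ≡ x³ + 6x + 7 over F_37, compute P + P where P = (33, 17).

(36, 0)

tangent at (33, 17): λ = (3·33² + 6)/(2·17) ≡ 17/34. 34⁻¹ ≡ 12 (mod 37) since 34·12 = 408 ≡ 1, so λ ≡ 17·12 ≡ 19.
  x = λ² - 33 - 33 = 361 - 66 ≡ 36; y = λ·(33 - 36) - 17 ≡ 0. → (36, 0)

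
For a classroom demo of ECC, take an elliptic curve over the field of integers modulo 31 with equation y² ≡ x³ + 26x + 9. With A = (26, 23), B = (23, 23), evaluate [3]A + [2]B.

(8, 27)

First 3A:
Repeated addition: build up to 3A.
2A: tangent at (26, 23): λ = (3·26² + 26)/(2·23) ≡ 8/15. 15⁻¹ ≡ 29 (mod 31), so λ ≡ 8·29 ≡ 15.
  x = λ² - 26 - 26 = 225 - 52 ≡ 18; y = λ·(26 - 18) - 23 ≡ 4. → (18, 4)
3A: (18, 4) + (26, 23). λ = (23 - 4)/(26 - 18) ≡ 19/8 mod 31. 8⁻¹ ≡ 4 (mod 31) since 8·4 = 32 ≡ 1, so λ ≡ 14.
  x = λ² - 18 - 26 = 196 - 44 ≡ 28; y = λ·(18 - 28) - 4 ≡ 11. → (28, 11)
3A = (28, 11).
Next 2B:
Repeated addition: build up to 2B.
2B: tangent at (23, 23): λ = (3·23² + 26)/(2·23) ≡ 1/15. 15⁻¹ ≡ 29 (mod 31), so λ ≡ 1·29 ≡ 29.
  x = λ² - 23 - 23 = 841 - 46 ≡ 20; y = λ·(23 - 20) - 23 ≡ 2. → (20, 2)
2B = (20, 2).
Finally 3A + 2B:
(28, 11) + (20, 2). λ = (2 - 11)/(20 - 28) ≡ 22/23 mod 31. 23⁻¹ ≡ 27 (mod 31) since 23·27 = 621 ≡ 1, so λ ≡ 5.
  x = λ² - 28 - 20 = 25 - 48 ≡ 8; y = λ·(28 - 8) - 11 ≡ 27. → (8, 27)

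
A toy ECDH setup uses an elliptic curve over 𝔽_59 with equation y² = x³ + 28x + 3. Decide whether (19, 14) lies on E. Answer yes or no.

yes

y² = 14² ≡ 19; x³ + 28x + 3 = 7394 ≡ 19 (mod 59). 19 = 19.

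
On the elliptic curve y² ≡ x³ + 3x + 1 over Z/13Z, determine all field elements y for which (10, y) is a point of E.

2, 11

x³ + 3x + 1 = 1031 ≡ 4 (mod 13).
Square roots of 4 mod 13: 2 and 11 (since 2² = 4 ≡ 4).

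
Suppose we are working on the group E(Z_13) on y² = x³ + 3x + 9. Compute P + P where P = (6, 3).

(2, 6)

tangent at (6, 3): λ = (3·6² + 3)/(2·3) ≡ 7/6. 6⁻¹ ≡ 11 (mod 13) since 6·11 = 66 ≡ 1, so λ ≡ 7·11 ≡ 12.
  x = λ² - 6 - 6 = 144 - 12 ≡ 2; y = λ·(6 - 2) - 3 ≡ 6. → (2, 6)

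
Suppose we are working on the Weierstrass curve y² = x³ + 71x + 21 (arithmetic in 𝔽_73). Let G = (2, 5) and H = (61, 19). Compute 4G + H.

(61, 19)

First 4G:
Repeated addition: build up to 4G.
2G: tangent at (2, 5): λ = (3·2² + 71)/(2·5) ≡ 10/10. 10⁻¹ ≡ 22 (mod 73) since 10·22 = 220 ≡ 1, so λ ≡ 10·22 ≡ 1.
  x = λ² - 2 - 2 = 1 - 4 ≡ 70; y = λ·(2 - 70) - 5 ≡ 0. → (70, 0)
3G: (70, 0) + (2, 5). λ = (5 - 0)/(2 - 70) ≡ 5/5 mod 73. 5⁻¹ ≡ 44 (mod 73) since 5·44 = 220 ≡ 1, so λ ≡ 1.
  x = λ² - 70 - 2 = 1 - 72 ≡ 2; y = λ·(70 - 2) - 0 ≡ 68. → (2, 68)
4G: (2, 68) + (2, 5): same x and y₁ ≡ -y₂, so the sum is ∞.
4G = ∞.
Finally 4G + H:
∞ + (61, 19) = (61, 19) (identity).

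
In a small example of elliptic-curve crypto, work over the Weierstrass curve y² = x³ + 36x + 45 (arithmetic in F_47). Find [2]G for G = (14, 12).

(37, 1)

tangent at (14, 12): λ = (3·14² + 36)/(2·12) ≡ 13/24. 24⁻¹ ≡ 2 (mod 47), so λ ≡ 13·2 ≡ 26.
  x = λ² - 14 - 14 = 676 - 28 ≡ 37; y = λ·(14 - 37) - 12 ≡ 1. → (37, 1)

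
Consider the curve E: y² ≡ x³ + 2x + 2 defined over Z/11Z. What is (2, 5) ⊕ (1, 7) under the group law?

(1, 4)

(2, 5) + (1, 7). λ = (7 - 5)/(1 - 2) ≡ 2/10 mod 11. 10⁻¹ ≡ 10 (mod 11) since 10·10 = 100 ≡ 1, so λ ≡ 9.
  x = λ² - 2 - 1 = 81 - 3 ≡ 1; y = λ·(2 - 1) - 5 ≡ 4. → (1, 4)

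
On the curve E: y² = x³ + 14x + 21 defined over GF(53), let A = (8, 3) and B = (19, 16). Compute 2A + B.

(21, 47)

First 2A:
Repeated addition: build up to 2A.
2A: tangent at (8, 3): λ = (3·8² + 14)/(2·3) ≡ 47/6. 6⁻¹ ≡ 9 (mod 53), so λ ≡ 47·9 ≡ 52.
  x = λ² - 8 - 8 = 2704 - 16 ≡ 38; y = λ·(8 - 38) - 3 ≡ 27. → (38, 27)
2A = (38, 27).
Finally 2A + B:
(38, 27) + (19, 16). λ = (16 - 27)/(19 - 38) ≡ 42/34 mod 53. 34⁻¹ ≡ 39 (mod 53), so λ ≡ 48.
  x = λ² - 38 - 19 = 2304 - 57 ≡ 21; y = λ·(38 - 21) - 27 ≡ 47. → (21, 47)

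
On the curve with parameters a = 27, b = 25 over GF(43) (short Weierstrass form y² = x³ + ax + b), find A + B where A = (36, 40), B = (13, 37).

(36, 40) + (13, 37). λ = (37 - 40)/(13 - 36) ≡ 40/20 mod 43. 20⁻¹ ≡ 28 (mod 43), so λ ≡ 2.
  x = λ² - 36 - 13 = 4 - 49 ≡ 41; y = λ·(36 - 41) - 40 ≡ 36. → (41, 36)

(41, 36)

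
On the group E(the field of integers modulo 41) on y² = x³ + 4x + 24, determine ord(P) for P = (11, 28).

3

2P: tangent at (11, 28): λ = (3·11² + 4)/(2·28) ≡ 39/15. 15⁻¹ ≡ 11 (mod 41), so λ ≡ 39·11 ≡ 19.
  x = λ² - 11 - 11 = 361 - 22 ≡ 11; y = λ·(11 - 11) - 28 ≡ 13. → (11, 13)
3P: (11, 13) + (11, 28): same x and y₁ ≡ -y₂, so the sum is 𝒪.
3P = 𝒪, so the order is 3.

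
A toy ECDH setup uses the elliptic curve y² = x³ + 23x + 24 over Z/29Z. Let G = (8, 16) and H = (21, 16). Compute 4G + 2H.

(0, 13)

First 4G:
Repeated addition: build up to 4G.
2G: tangent at (8, 16): λ = (3·8² + 23)/(2·16) ≡ 12/3. 3⁻¹ ≡ 10 (mod 29) since 3·10 = 30 ≡ 1, so λ ≡ 12·10 ≡ 4.
  x = λ² - 8 - 8 = 16 - 16 ≡ 0; y = λ·(8 - 0) - 16 ≡ 16. → (0, 16)
3G: (0, 16) + (8, 16). λ = (16 - 16)/(8 - 0) ≡ 0/8 mod 29. 8⁻¹ ≡ 11 (mod 29) since 8·11 = 88 ≡ 1, so λ ≡ 0.
  x = λ² - 0 - 8 = 0 - 8 ≡ 21; y = λ·(0 - 21) - 16 ≡ 13. → (21, 13)
4G: (21, 13) + (8, 16). λ = (16 - 13)/(8 - 21) ≡ 3/16 mod 29. 16⁻¹ ≡ 20 (mod 29), so λ ≡ 2.
  x = λ² - 21 - 8 = 4 - 29 ≡ 4; y = λ·(21 - 4) - 13 ≡ 21. → (4, 21)
4G = (4, 21).
Next 2H:
Repeated addition: build up to 2H.
2H: tangent at (21, 16): λ = (3·21² + 23)/(2·16) ≡ 12/3. 3⁻¹ ≡ 10 (mod 29) since 3·10 = 30 ≡ 1, so λ ≡ 12·10 ≡ 4.
  x = λ² - 21 - 21 = 16 - 42 ≡ 3; y = λ·(21 - 3) - 16 ≡ 27. → (3, 27)
2H = (3, 27).
Finally 4G + 2H:
(4, 21) + (3, 27). λ = (27 - 21)/(3 - 4) ≡ 6/28 mod 29. 28⁻¹ ≡ 28 (mod 29) since 28·28 = 784 ≡ 1, so λ ≡ 23.
  x = λ² - 4 - 3 = 529 - 7 ≡ 0; y = λ·(4 - 0) - 21 ≡ 13. → (0, 13)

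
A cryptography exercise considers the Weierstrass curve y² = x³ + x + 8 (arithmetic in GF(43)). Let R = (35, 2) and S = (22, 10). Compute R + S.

(22, 33)

(35, 2) + (22, 10). λ = (10 - 2)/(22 - 35) ≡ 8/30 mod 43. 30⁻¹ ≡ 33 (mod 43), so λ ≡ 6.
  x = λ² - 35 - 22 = 36 - 57 ≡ 22; y = λ·(35 - 22) - 2 ≡ 33. → (22, 33)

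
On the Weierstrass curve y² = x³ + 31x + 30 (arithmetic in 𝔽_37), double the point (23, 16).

tangent at (23, 16): λ = (3·23² + 31)/(2·16) ≡ 27/32. 32⁻¹ ≡ 22 (mod 37) since 32·22 = 704 ≡ 1, so λ ≡ 27·22 ≡ 2.
  x = λ² - 23 - 23 = 4 - 46 ≡ 32; y = λ·(23 - 32) - 16 ≡ 3. → (32, 3)

(32, 3)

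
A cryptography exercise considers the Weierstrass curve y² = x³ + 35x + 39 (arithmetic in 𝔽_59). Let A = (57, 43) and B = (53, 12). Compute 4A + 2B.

O

First 4A:
Double-and-add on 4 = (100)₂. Start with A = (57, 43) for the leading 1-bit.
double: tangent at (57, 43): λ = (3·57² + 35)/(2·43) ≡ 47/27. 27⁻¹ ≡ 35 (mod 59) since 27·35 = 945 ≡ 1, so λ ≡ 47·35 ≡ 52.
  x = λ² - 57 - 57 = 2704 - 114 ≡ 53; y = λ·(57 - 53) - 43 ≡ 47. → (53, 47)
double: tangent at (53, 47): λ = (3·53² + 35)/(2·47) ≡ 25/35. 35⁻¹ ≡ 27 (mod 59) since 35·27 = 945 ≡ 1, so λ ≡ 25·27 ≡ 26.
  x = λ² - 53 - 53 = 676 - 106 ≡ 39; y = λ·(53 - 39) - 47 ≡ 22. → (39, 22)
4A = (39, 22).
Next 2B:
Repeated addition: build up to 2B.
2B: tangent at (53, 12): λ = (3·53² + 35)/(2·12) ≡ 25/24. 24⁻¹ ≡ 32 (mod 59), so λ ≡ 25·32 ≡ 33.
  x = λ² - 53 - 53 = 1089 - 106 ≡ 39; y = λ·(53 - 39) - 12 ≡ 37. → (39, 37)
2B = (39, 37).
Finally 4A + 2B:
(39, 22) + (39, 37): same x and y₁ ≡ -y₂, so the sum is the point at infinity.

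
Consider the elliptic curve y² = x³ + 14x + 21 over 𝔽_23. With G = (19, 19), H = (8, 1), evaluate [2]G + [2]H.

(21, 10)

First 2G:
Repeated addition: build up to 2G.
2G: tangent at (19, 19): λ = (3·19² + 14)/(2·19) ≡ 16/15. 15⁻¹ ≡ 20 (mod 23), so λ ≡ 16·20 ≡ 21.
  x = λ² - 19 - 19 = 441 - 38 ≡ 12; y = λ·(19 - 12) - 19 ≡ 13. → (12, 13)
2G = (12, 13).
Next 2H:
Repeated addition: build up to 2H.
2H: tangent at (8, 1): λ = (3·8² + 14)/(2·1) ≡ 22/2. 2⁻¹ ≡ 12 (mod 23), so λ ≡ 22·12 ≡ 11.
  x = λ² - 8 - 8 = 121 - 16 ≡ 13; y = λ·(8 - 13) - 1 ≡ 13. → (13, 13)
2H = (13, 13).
Finally 2G + 2H:
(12, 13) + (13, 13). λ = (13 - 13)/(13 - 12) ≡ 0/1 mod 23. 1⁻¹ ≡ 1 (mod 23), so λ ≡ 0.
  x = λ² - 12 - 13 = 0 - 25 ≡ 21; y = λ·(12 - 21) - 13 ≡ 10. → (21, 10)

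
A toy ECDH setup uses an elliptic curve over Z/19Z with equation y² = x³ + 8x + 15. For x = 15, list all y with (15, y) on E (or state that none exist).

none

x³ + 8x + 15 = 3510 ≡ 14 (mod 19).
14 is a non-residue mod 19; no y exists.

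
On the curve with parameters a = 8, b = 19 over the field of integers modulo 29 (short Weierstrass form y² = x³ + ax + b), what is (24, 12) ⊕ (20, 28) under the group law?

(24, 12) + (20, 28). λ = (28 - 12)/(20 - 24) ≡ 16/25 mod 29. 25⁻¹ ≡ 7 (mod 29) since 25·7 = 175 ≡ 1, so λ ≡ 25.
  x = λ² - 24 - 20 = 625 - 44 ≡ 1; y = λ·(24 - 1) - 12 ≡ 12. → (1, 12)

(1, 12)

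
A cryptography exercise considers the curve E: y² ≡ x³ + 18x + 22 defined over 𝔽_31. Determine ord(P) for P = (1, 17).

2P: tangent at (1, 17): λ = (3·1² + 18)/(2·17) ≡ 21/3. 3⁻¹ ≡ 21 (mod 31) since 3·21 = 63 ≡ 1, so λ ≡ 21·21 ≡ 7.
  x = λ² - 1 - 1 = 49 - 2 ≡ 16; y = λ·(1 - 16) - 17 ≡ 2. → (16, 2)
3P: (16, 2) + (1, 17). λ = (17 - 2)/(1 - 16) ≡ 15/16 mod 31. 16⁻¹ ≡ 2 (mod 31), so λ ≡ 30.
  x = λ² - 16 - 1 = 900 - 17 ≡ 15; y = λ·(16 - 15) - 2 ≡ 28. → (15, 28)
4P: (15, 28) + (1, 17). λ = (17 - 28)/(1 - 15) ≡ 20/17 mod 31. 17⁻¹ ≡ 11 (mod 31) since 17·11 = 187 ≡ 1, so λ ≡ 3.
  x = λ² - 15 - 1 = 9 - 16 ≡ 24; y = λ·(15 - 24) - 28 ≡ 7. → (24, 7)
5P: (24, 7) + (1, 17). λ = (17 - 7)/(1 - 24) ≡ 10/8 mod 31. 8⁻¹ ≡ 4 (mod 31), so λ ≡ 9.
  x = λ² - 24 - 1 = 81 - 25 ≡ 25; y = λ·(24 - 25) - 7 ≡ 15. → (25, 15)
6P: (25, 15) + (1, 17). λ = (17 - 15)/(1 - 25) ≡ 2/7 mod 31. 7⁻¹ ≡ 9 (mod 31), so λ ≡ 18.
  x = λ² - 25 - 1 = 324 - 26 ≡ 19; y = λ·(25 - 19) - 15 ≡ 0. → (19, 0)
7P: (19, 0) + (1, 17). λ = (17 - 0)/(1 - 19) ≡ 17/13 mod 31. 13⁻¹ ≡ 12 (mod 31) since 13·12 = 156 ≡ 1, so λ ≡ 18.
  x = λ² - 19 - 1 = 324 - 20 ≡ 25; y = λ·(19 - 25) - 0 ≡ 16. → (25, 16)
8P: (25, 16) + (1, 17). λ = (17 - 16)/(1 - 25) ≡ 1/7 mod 31. 7⁻¹ ≡ 9 (mod 31) since 7·9 = 63 ≡ 1, so λ ≡ 9.
  x = λ² - 25 - 1 = 81 - 26 ≡ 24; y = λ·(25 - 24) - 16 ≡ 24. → (24, 24)
9P: (24, 24) + (1, 17). λ = (17 - 24)/(1 - 24) ≡ 24/8 mod 31. 8⁻¹ ≡ 4 (mod 31), so λ ≡ 3.
  x = λ² - 24 - 1 = 9 - 25 ≡ 15; y = λ·(24 - 15) - 24 ≡ 3. → (15, 3)
10P: (15, 3) + (1, 17). λ = (17 - 3)/(1 - 15) ≡ 14/17 mod 31. 17⁻¹ ≡ 11 (mod 31), so λ ≡ 30.
  x = λ² - 15 - 1 = 900 - 16 ≡ 16; y = λ·(15 - 16) - 3 ≡ 29. → (16, 29)
11P: (16, 29) + (1, 17). λ = (17 - 29)/(1 - 16) ≡ 19/16 mod 31. 16⁻¹ ≡ 2 (mod 31), so λ ≡ 7.
  x = λ² - 16 - 1 = 49 - 17 ≡ 1; y = λ·(16 - 1) - 29 ≡ 14. → (1, 14)
12P: (1, 14) + (1, 17): same x and y₁ ≡ -y₂, so the sum is the point at infinity.
12P = the point at infinity, so the order is 12.

12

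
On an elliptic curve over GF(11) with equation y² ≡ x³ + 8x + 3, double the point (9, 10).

tangent at (9, 10): λ = (3·9² + 8)/(2·10) ≡ 9/9. 9⁻¹ ≡ 5 (mod 11) since 9·5 = 45 ≡ 1, so λ ≡ 9·5 ≡ 1.
  x = λ² - 9 - 9 = 1 - 18 ≡ 5; y = λ·(9 - 5) - 10 ≡ 5. → (5, 5)

(5, 5)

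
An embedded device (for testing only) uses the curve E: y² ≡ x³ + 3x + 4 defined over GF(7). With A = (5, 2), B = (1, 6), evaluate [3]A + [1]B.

First 3A:
Repeated addition: build up to 3A.
2A: tangent at (5, 2): λ = (3·5² + 3)/(2·2) ≡ 1/4. 4⁻¹ ≡ 2 (mod 7), so λ ≡ 1·2 ≡ 2.
  x = λ² - 5 - 5 = 4 - 10 ≡ 1; y = λ·(5 - 1) - 2 ≡ 6. → (1, 6)
3A: (1, 6) + (5, 2). λ = (2 - 6)/(5 - 1) ≡ 3/4 mod 7. 4⁻¹ ≡ 2 (mod 7), so λ ≡ 6.
  x = λ² - 1 - 5 = 36 - 6 ≡ 2; y = λ·(1 - 2) - 6 ≡ 2. → (2, 2)
3A = (2, 2).
Finally 3A + B:
(2, 2) + (1, 6). λ = (6 - 2)/(1 - 2) ≡ 4/6 mod 7. 6⁻¹ ≡ 6 (mod 7), so λ ≡ 3.
  x = λ² - 2 - 1 = 9 - 3 ≡ 6; y = λ·(2 - 6) - 2 ≡ 0. → (6, 0)

(6, 0)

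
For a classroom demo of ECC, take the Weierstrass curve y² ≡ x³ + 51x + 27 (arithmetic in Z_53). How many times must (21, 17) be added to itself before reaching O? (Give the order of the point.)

9

2P: tangent at (21, 17): λ = (3·21² + 51)/(2·17) ≡ 49/34. 34⁻¹ ≡ 39 (mod 53), so λ ≡ 49·39 ≡ 3.
  x = λ² - 21 - 21 = 9 - 42 ≡ 20; y = λ·(21 - 20) - 17 ≡ 39. → (20, 39)
3P: (20, 39) + (21, 17). λ = (17 - 39)/(21 - 20) ≡ 31/1 mod 53. 1⁻¹ ≡ 1 (mod 53), so λ ≡ 31.
  x = λ² - 20 - 21 = 961 - 41 ≡ 19; y = λ·(20 - 19) - 39 ≡ 45. → (19, 45)
4P: (19, 45) + (21, 17). λ = (17 - 45)/(21 - 19) ≡ 25/2 mod 53. 2⁻¹ ≡ 27 (mod 53), so λ ≡ 39.
  x = λ² - 19 - 21 = 1521 - 40 ≡ 50; y = λ·(19 - 50) - 45 ≡ 18. → (50, 18)
5P: (50, 18) + (21, 17). λ = (17 - 18)/(21 - 50) ≡ 52/24 mod 53. 24⁻¹ ≡ 42 (mod 53) since 24·42 = 1008 ≡ 1, so λ ≡ 11.
  x = λ² - 50 - 21 = 121 - 71 ≡ 50; y = λ·(50 - 50) - 18 ≡ 35. → (50, 35)
6P: (50, 35) + (21, 17). λ = (17 - 35)/(21 - 50) ≡ 35/24 mod 53. 24⁻¹ ≡ 42 (mod 53), so λ ≡ 39.
  x = λ² - 50 - 21 = 1521 - 71 ≡ 19; y = λ·(50 - 19) - 35 ≡ 8. → (19, 8)
7P: (19, 8) + (21, 17). λ = (17 - 8)/(21 - 19) ≡ 9/2 mod 53. 2⁻¹ ≡ 27 (mod 53), so λ ≡ 31.
  x = λ² - 19 - 21 = 961 - 40 ≡ 20; y = λ·(19 - 20) - 8 ≡ 14. → (20, 14)
8P: (20, 14) + (21, 17). λ = (17 - 14)/(21 - 20) ≡ 3/1 mod 53. 1⁻¹ ≡ 1 (mod 53) since 1·1 = 1 ≡ 1, so λ ≡ 3.
  x = λ² - 20 - 21 = 9 - 41 ≡ 21; y = λ·(20 - 21) - 14 ≡ 36. → (21, 36)
9P: (21, 36) + (21, 17): same x and y₁ ≡ -y₂, so the sum is O.
9P = O, so the order is 9.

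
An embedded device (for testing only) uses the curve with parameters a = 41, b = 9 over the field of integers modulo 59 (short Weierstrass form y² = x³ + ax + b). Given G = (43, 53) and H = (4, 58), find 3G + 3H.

(9, 24)

First 3G:
Repeated addition: build up to 3G.
2G: tangent at (43, 53): λ = (3·43² + 41)/(2·53) ≡ 42/47. 47⁻¹ ≡ 54 (mod 59) since 47·54 = 2538 ≡ 1, so λ ≡ 42·54 ≡ 26.
  x = λ² - 43 - 43 = 676 - 86 ≡ 0; y = λ·(43 - 0) - 53 ≡ 3. → (0, 3)
3G: (0, 3) + (43, 53). λ = (53 - 3)/(43 - 0) ≡ 50/43 mod 59. 43⁻¹ ≡ 11 (mod 59), so λ ≡ 19.
  x = λ² - 0 - 43 = 361 - 43 ≡ 23; y = λ·(0 - 23) - 3 ≡ 32. → (23, 32)
3G = (23, 32).
Next 3H:
Repeated addition: build up to 3H.
2H: tangent at (4, 58): λ = (3·4² + 41)/(2·58) ≡ 30/57. 57⁻¹ ≡ 29 (mod 59), so λ ≡ 30·29 ≡ 44.
  x = λ² - 4 - 4 = 1936 - 8 ≡ 40; y = λ·(4 - 40) - 58 ≡ 10. → (40, 10)
3H: (40, 10) + (4, 58). λ = (58 - 10)/(4 - 40) ≡ 48/23 mod 59. 23⁻¹ ≡ 18 (mod 59) since 23·18 = 414 ≡ 1, so λ ≡ 38.
  x = λ² - 40 - 4 = 1444 - 44 ≡ 43; y = λ·(40 - 43) - 10 ≡ 53. → (43, 53)
3H = (43, 53).
Finally 3G + 3H:
(23, 32) + (43, 53). λ = (53 - 32)/(43 - 23) ≡ 21/20 mod 59. 20⁻¹ ≡ 3 (mod 59), so λ ≡ 4.
  x = λ² - 23 - 43 = 16 - 66 ≡ 9; y = λ·(23 - 9) - 32 ≡ 24. → (9, 24)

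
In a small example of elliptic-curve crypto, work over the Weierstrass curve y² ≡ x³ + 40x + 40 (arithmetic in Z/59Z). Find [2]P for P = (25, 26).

tangent at (25, 26): λ = (3·25² + 40)/(2·26) ≡ 27/52. 52⁻¹ ≡ 42 (mod 59), so λ ≡ 27·42 ≡ 13.
  x = λ² - 25 - 25 = 169 - 50 ≡ 1; y = λ·(25 - 1) - 26 ≡ 50. → (1, 50)

(1, 50)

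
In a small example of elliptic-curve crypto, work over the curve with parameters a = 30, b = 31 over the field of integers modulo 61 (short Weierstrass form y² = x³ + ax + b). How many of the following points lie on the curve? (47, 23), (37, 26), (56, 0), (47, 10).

(47, 23): 23² ≡ 41, rhs ≡ 39 → off.
(37, 26): 26² ≡ 5, rhs ≡ 5 → on.
(56, 0): 0² ≡ 0, rhs ≡ 0 → on.
(47, 10): 10² ≡ 39, rhs ≡ 39 → on.

3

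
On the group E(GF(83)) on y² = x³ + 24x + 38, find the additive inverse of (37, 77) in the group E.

-(37, 77) = (37, -77 mod 83) = (37, 6).

(37, 6)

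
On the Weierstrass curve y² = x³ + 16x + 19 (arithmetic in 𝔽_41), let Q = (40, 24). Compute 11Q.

(23, 7)

Repeated addition: build up to 11Q.
2Q: tangent at (40, 24): λ = (3·40² + 16)/(2·24) ≡ 19/7. 7⁻¹ ≡ 6 (mod 41), so λ ≡ 19·6 ≡ 32.
  x = λ² - 40 - 40 = 1024 - 80 ≡ 1; y = λ·(40 - 1) - 24 ≡ 35. → (1, 35)
3Q: (1, 35) + (40, 24). λ = (24 - 35)/(40 - 1) ≡ 30/39 mod 41. 39⁻¹ ≡ 20 (mod 41) since 39·20 = 780 ≡ 1, so λ ≡ 26.
  x = λ² - 1 - 40 = 676 - 41 ≡ 20; y = λ·(1 - 20) - 35 ≡ 4. → (20, 4)
4Q: (20, 4) + (40, 24). λ = (24 - 4)/(40 - 20) ≡ 20/20 mod 41. 20⁻¹ ≡ 39 (mod 41) since 20·39 = 780 ≡ 1, so λ ≡ 1.
  x = λ² - 20 - 40 = 1 - 60 ≡ 23; y = λ·(20 - 23) - 4 ≡ 34. → (23, 34)
5Q: (23, 34) + (40, 24). λ = (24 - 34)/(40 - 23) ≡ 31/17 mod 41. 17⁻¹ ≡ 29 (mod 41), so λ ≡ 38.
  x = λ² - 23 - 40 = 1444 - 63 ≡ 28; y = λ·(23 - 28) - 34 ≡ 22. → (28, 22)
6Q: (28, 22) + (40, 24). λ = (24 - 22)/(40 - 28) ≡ 2/12 mod 41. 12⁻¹ ≡ 24 (mod 41) since 12·24 = 288 ≡ 1, so λ ≡ 7.
  x = λ² - 28 - 40 = 49 - 68 ≡ 22; y = λ·(28 - 22) - 22 ≡ 20. → (22, 20)
7Q: (22, 20) + (40, 24). λ = (24 - 20)/(40 - 22) ≡ 4/18 mod 41. 18⁻¹ ≡ 16 (mod 41) since 18·16 = 288 ≡ 1, so λ ≡ 23.
  x = λ² - 22 - 40 = 529 - 62 ≡ 16; y = λ·(22 - 16) - 20 ≡ 36. → (16, 36)
8Q: (16, 36) + (40, 24). λ = (24 - 36)/(40 - 16) ≡ 29/24 mod 41. 24⁻¹ ≡ 12 (mod 41), so λ ≡ 20.
  x = λ² - 16 - 40 = 400 - 56 ≡ 16; y = λ·(16 - 16) - 36 ≡ 5. → (16, 5)
9Q: (16, 5) + (40, 24). λ = (24 - 5)/(40 - 16) ≡ 19/24 mod 41. 24⁻¹ ≡ 12 (mod 41), so λ ≡ 23.
  x = λ² - 16 - 40 = 529 - 56 ≡ 22; y = λ·(16 - 22) - 5 ≡ 21. → (22, 21)
10Q: (22, 21) + (40, 24). λ = (24 - 21)/(40 - 22) ≡ 3/18 mod 41. 18⁻¹ ≡ 16 (mod 41) since 18·16 = 288 ≡ 1, so λ ≡ 7.
  x = λ² - 22 - 40 = 49 - 62 ≡ 28; y = λ·(22 - 28) - 21 ≡ 19. → (28, 19)
11Q: (28, 19) + (40, 24). λ = (24 - 19)/(40 - 28) ≡ 5/12 mod 41. 12⁻¹ ≡ 24 (mod 41), so λ ≡ 38.
  x = λ² - 28 - 40 = 1444 - 68 ≡ 23; y = λ·(28 - 23) - 19 ≡ 7. → (23, 7)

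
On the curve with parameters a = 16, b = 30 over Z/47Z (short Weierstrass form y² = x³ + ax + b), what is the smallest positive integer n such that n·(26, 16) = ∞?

2P: tangent at (26, 16): λ = (3·26² + 16)/(2·16) ≡ 23/32. 32⁻¹ ≡ 25 (mod 47), so λ ≡ 23·25 ≡ 11.
  x = λ² - 26 - 26 = 121 - 52 ≡ 22; y = λ·(26 - 22) - 16 ≡ 28. → (22, 28)
3P: (22, 28) + (26, 16). λ = (16 - 28)/(26 - 22) ≡ 35/4 mod 47. 4⁻¹ ≡ 12 (mod 47) since 4·12 = 48 ≡ 1, so λ ≡ 44.
  x = λ² - 22 - 26 = 1936 - 48 ≡ 8; y = λ·(22 - 8) - 28 ≡ 24. → (8, 24)
4P: (8, 24) + (26, 16). λ = (16 - 24)/(26 - 8) ≡ 39/18 mod 47. 18⁻¹ ≡ 34 (mod 47) since 18·34 = 612 ≡ 1, so λ ≡ 10.
  x = λ² - 8 - 26 = 100 - 34 ≡ 19; y = λ·(8 - 19) - 24 ≡ 7. → (19, 7)
5P: (19, 7) + (26, 16). λ = (16 - 7)/(26 - 19) ≡ 9/7 mod 47. 7⁻¹ ≡ 27 (mod 47), so λ ≡ 8.
  x = λ² - 19 - 26 = 64 - 45 ≡ 19; y = λ·(19 - 19) - 7 ≡ 40. → (19, 40)
6P: (19, 40) + (26, 16). λ = (16 - 40)/(26 - 19) ≡ 23/7 mod 47. 7⁻¹ ≡ 27 (mod 47), so λ ≡ 10.
  x = λ² - 19 - 26 = 100 - 45 ≡ 8; y = λ·(19 - 8) - 40 ≡ 23. → (8, 23)
7P: (8, 23) + (26, 16). λ = (16 - 23)/(26 - 8) ≡ 40/18 mod 47. 18⁻¹ ≡ 34 (mod 47), so λ ≡ 44.
  x = λ² - 8 - 26 = 1936 - 34 ≡ 22; y = λ·(8 - 22) - 23 ≡ 19. → (22, 19)
8P: (22, 19) + (26, 16). λ = (16 - 19)/(26 - 22) ≡ 44/4 mod 47. 4⁻¹ ≡ 12 (mod 47), so λ ≡ 11.
  x = λ² - 22 - 26 = 121 - 48 ≡ 26; y = λ·(22 - 26) - 19 ≡ 31. → (26, 31)
9P: (26, 31) + (26, 16): same x and y₁ ≡ -y₂, so the sum is ∞.
9P = ∞, so the order is 9.

9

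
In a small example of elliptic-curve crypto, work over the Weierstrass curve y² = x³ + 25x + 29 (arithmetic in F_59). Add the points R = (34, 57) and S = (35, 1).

(58, 48)

(34, 57) + (35, 1). λ = (1 - 57)/(35 - 34) ≡ 3/1 mod 59. 1⁻¹ ≡ 1 (mod 59), so λ ≡ 3.
  x = λ² - 34 - 35 = 9 - 69 ≡ 58; y = λ·(34 - 58) - 57 ≡ 48. → (58, 48)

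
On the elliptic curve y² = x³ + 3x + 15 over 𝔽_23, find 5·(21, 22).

(14, 15)

Write P = (21, 22).
Repeated addition: build up to 5P.
2P: tangent at (21, 22): λ = (3·21² + 3)/(2·22) ≡ 15/21. 21⁻¹ ≡ 11 (mod 23), so λ ≡ 15·11 ≡ 4.
  x = λ² - 21 - 21 = 16 - 42 ≡ 20; y = λ·(21 - 20) - 22 ≡ 5. → (20, 5)
3P: (20, 5) + (21, 22). λ = (22 - 5)/(21 - 20) ≡ 17/1 mod 23. 1⁻¹ ≡ 1 (mod 23), so λ ≡ 17.
  x = λ² - 20 - 21 = 289 - 41 ≡ 18; y = λ·(20 - 18) - 5 ≡ 6. → (18, 6)
4P: (18, 6) + (21, 22). λ = (22 - 6)/(21 - 18) ≡ 16/3 mod 23. 3⁻¹ ≡ 8 (mod 23) since 3·8 = 24 ≡ 1, so λ ≡ 13.
  x = λ² - 18 - 21 = 169 - 39 ≡ 15; y = λ·(18 - 15) - 6 ≡ 10. → (15, 10)
5P: (15, 10) + (21, 22). λ = (22 - 10)/(21 - 15) ≡ 12/6 mod 23. 6⁻¹ ≡ 4 (mod 23), so λ ≡ 2.
  x = λ² - 15 - 21 = 4 - 36 ≡ 14; y = λ·(15 - 14) - 10 ≡ 15. → (14, 15)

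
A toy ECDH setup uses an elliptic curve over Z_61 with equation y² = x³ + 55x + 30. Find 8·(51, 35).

(18, 52)

Write Q = (51, 35).
Double-and-add on 8 = (1000)₂. Start with Q = (51, 35) for the leading 1-bit.
double: tangent at (51, 35): λ = (3·51² + 55)/(2·35) ≡ 50/9. 9⁻¹ ≡ 34 (mod 61) since 9·34 = 306 ≡ 1, so λ ≡ 50·34 ≡ 53.
  x = λ² - 51 - 51 = 2809 - 102 ≡ 23; y = λ·(51 - 23) - 35 ≡ 46. → (23, 46)
double: tangent at (23, 46): λ = (3·23² + 55)/(2·46) ≡ 56/31. 31⁻¹ ≡ 2 (mod 61), so λ ≡ 56·2 ≡ 51.
  x = λ² - 23 - 23 = 2601 - 46 ≡ 54; y = λ·(23 - 54) - 46 ≡ 20. → (54, 20)
double: tangent at (54, 20): λ = (3·54² + 55)/(2·20) ≡ 19/40. 40⁻¹ ≡ 29 (mod 61), so λ ≡ 19·29 ≡ 2.
  x = λ² - 54 - 54 = 4 - 108 ≡ 18; y = λ·(54 - 18) - 20 ≡ 52. → (18, 52)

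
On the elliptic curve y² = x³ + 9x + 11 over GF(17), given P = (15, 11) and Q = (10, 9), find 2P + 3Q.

(4, 3)

First 2P:
Repeated addition: build up to 2P.
2P: tangent at (15, 11): λ = (3·15² + 9)/(2·11) ≡ 4/5. 5⁻¹ ≡ 7 (mod 17) since 5·7 = 35 ≡ 1, so λ ≡ 4·7 ≡ 11.
  x = λ² - 15 - 15 = 121 - 30 ≡ 6; y = λ·(15 - 6) - 11 ≡ 3. → (6, 3)
2P = (6, 3).
Next 3Q:
Repeated addition: build up to 3Q.
2Q: tangent at (10, 9): λ = (3·10² + 9)/(2·9) ≡ 3/1. 1⁻¹ ≡ 1 (mod 17), so λ ≡ 3·1 ≡ 3.
  x = λ² - 10 - 10 = 9 - 20 ≡ 6; y = λ·(10 - 6) - 9 ≡ 3. → (6, 3)
3Q: (6, 3) + (10, 9). λ = (9 - 3)/(10 - 6) ≡ 6/4 mod 17. 4⁻¹ ≡ 13 (mod 17), so λ ≡ 10.
  x = λ² - 6 - 10 = 100 - 16 ≡ 16; y = λ·(6 - 16) - 3 ≡ 16. → (16, 16)
3Q = (16, 16).
Finally 2P + 3Q:
(6, 3) + (16, 16). λ = (16 - 3)/(16 - 6) ≡ 13/10 mod 17. 10⁻¹ ≡ 12 (mod 17), so λ ≡ 3.
  x = λ² - 6 - 16 = 9 - 22 ≡ 4; y = λ·(6 - 4) - 3 ≡ 3. → (4, 3)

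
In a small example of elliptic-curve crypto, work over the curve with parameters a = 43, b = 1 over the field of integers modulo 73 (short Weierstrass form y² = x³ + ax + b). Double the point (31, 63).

tangent at (31, 63): λ = (3·31² + 43)/(2·63) ≡ 6/53. 53⁻¹ ≡ 62 (mod 73), so λ ≡ 6·62 ≡ 7.
  x = λ² - 31 - 31 = 49 - 62 ≡ 60; y = λ·(31 - 60) - 63 ≡ 26. → (60, 26)

(60, 26)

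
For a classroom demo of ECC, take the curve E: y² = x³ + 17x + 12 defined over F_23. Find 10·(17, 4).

(11, 9)

Write Q = (17, 4).
Double-and-add on 10 = (1010)₂. Start with Q = (17, 4) for the leading 1-bit.
double: tangent at (17, 4): λ = (3·17² + 17)/(2·4) ≡ 10/8. 8⁻¹ ≡ 3 (mod 23), so λ ≡ 10·3 ≡ 7.
  x = λ² - 17 - 17 = 49 - 34 ≡ 15; y = λ·(17 - 15) - 4 ≡ 10. → (15, 10)
double: tangent at (15, 10): λ = (3·15² + 17)/(2·10) ≡ 2/20. 20⁻¹ ≡ 15 (mod 23), so λ ≡ 2·15 ≡ 7.
  x = λ² - 15 - 15 = 49 - 30 ≡ 19; y = λ·(15 - 19) - 10 ≡ 8. → (19, 8)
add Q: (19, 8) + (17, 4). λ = (4 - 8)/(17 - 19) ≡ 19/21 mod 23. 21⁻¹ ≡ 11 (mod 23), so λ ≡ 2.
  x = λ² - 19 - 17 = 4 - 36 ≡ 14; y = λ·(19 - 14) - 8 ≡ 2. → (14, 2)
double: tangent at (14, 2): λ = (3·14² + 17)/(2·2) ≡ 7/4. 4⁻¹ ≡ 6 (mod 23) since 4·6 = 24 ≡ 1, so λ ≡ 7·6 ≡ 19.
  x = λ² - 14 - 14 = 361 - 28 ≡ 11; y = λ·(14 - 11) - 2 ≡ 9. → (11, 9)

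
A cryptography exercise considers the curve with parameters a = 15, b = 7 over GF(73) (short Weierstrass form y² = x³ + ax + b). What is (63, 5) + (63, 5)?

(45, 51)

tangent at (63, 5): λ = (3·63² + 15)/(2·5) ≡ 23/10. 10⁻¹ ≡ 22 (mod 73) since 10·22 = 220 ≡ 1, so λ ≡ 23·22 ≡ 68.
  x = λ² - 63 - 63 = 4624 - 126 ≡ 45; y = λ·(63 - 45) - 5 ≡ 51. → (45, 51)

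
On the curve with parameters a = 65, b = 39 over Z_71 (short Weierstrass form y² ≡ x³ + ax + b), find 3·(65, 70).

(44, 55)

Write Q = (65, 70).
Repeated addition: build up to 3Q.
2Q: tangent at (65, 70): λ = (3·65² + 65)/(2·70) ≡ 31/69. 69⁻¹ ≡ 35 (mod 71), so λ ≡ 31·35 ≡ 20.
  x = λ² - 65 - 65 = 400 - 130 ≡ 57; y = λ·(65 - 57) - 70 ≡ 19. → (57, 19)
3Q: (57, 19) + (65, 70). λ = (70 - 19)/(65 - 57) ≡ 51/8 mod 71. 8⁻¹ ≡ 9 (mod 71), so λ ≡ 33.
  x = λ² - 57 - 65 = 1089 - 122 ≡ 44; y = λ·(57 - 44) - 19 ≡ 55. → (44, 55)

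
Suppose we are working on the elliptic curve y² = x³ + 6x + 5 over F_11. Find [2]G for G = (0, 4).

tangent at (0, 4): λ = (3·0² + 6)/(2·4) ≡ 6/8. 8⁻¹ ≡ 7 (mod 11) since 8·7 = 56 ≡ 1, so λ ≡ 6·7 ≡ 9.
  x = λ² - 0 - 0 = 81 - 0 ≡ 4; y = λ·(0 - 4) - 4 ≡ 4. → (4, 4)

(4, 4)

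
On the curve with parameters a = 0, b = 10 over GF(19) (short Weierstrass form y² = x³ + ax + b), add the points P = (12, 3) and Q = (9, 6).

(18, 3)

(12, 3) + (9, 6). λ = (6 - 3)/(9 - 12) ≡ 3/16 mod 19. 16⁻¹ ≡ 6 (mod 19) since 16·6 = 96 ≡ 1, so λ ≡ 18.
  x = λ² - 12 - 9 = 324 - 21 ≡ 18; y = λ·(12 - 18) - 3 ≡ 3. → (18, 3)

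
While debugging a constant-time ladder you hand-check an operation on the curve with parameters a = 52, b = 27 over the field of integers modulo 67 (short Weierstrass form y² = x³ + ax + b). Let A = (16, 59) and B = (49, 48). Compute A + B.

(16, 59) + (49, 48). λ = (48 - 59)/(49 - 16) ≡ 56/33 mod 67. 33⁻¹ ≡ 65 (mod 67), so λ ≡ 22.
  x = λ² - 16 - 49 = 484 - 65 ≡ 17; y = λ·(16 - 17) - 59 ≡ 53. → (17, 53)

(17, 53)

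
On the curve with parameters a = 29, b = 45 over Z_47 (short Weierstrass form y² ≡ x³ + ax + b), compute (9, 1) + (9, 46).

O

The two points share x = 9 and their y-coordinates satisfy 1 + 46 ≡ 0 (mod 47), so they are inverses. Their sum is the point at infinity.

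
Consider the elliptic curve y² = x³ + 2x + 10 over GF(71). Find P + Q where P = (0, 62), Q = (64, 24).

(64, 47)

(0, 62) + (64, 24). λ = (24 - 62)/(64 - 0) ≡ 33/64 mod 71. 64⁻¹ ≡ 10 (mod 71), so λ ≡ 46.
  x = λ² - 0 - 64 = 2116 - 64 ≡ 64; y = λ·(0 - 64) - 62 ≡ 47. → (64, 47)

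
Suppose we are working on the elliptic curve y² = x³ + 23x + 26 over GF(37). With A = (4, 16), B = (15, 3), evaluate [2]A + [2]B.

First 2A:
Repeated addition: build up to 2A.
2A: tangent at (4, 16): λ = (3·4² + 23)/(2·16) ≡ 34/32. 32⁻¹ ≡ 22 (mod 37), so λ ≡ 34·22 ≡ 8.
  x = λ² - 4 - 4 = 64 - 8 ≡ 19; y = λ·(4 - 19) - 16 ≡ 12. → (19, 12)
2A = (19, 12).
Next 2B:
Repeated addition: build up to 2B.
2B: tangent at (15, 3): λ = (3·15² + 23)/(2·3) ≡ 32/6. 6⁻¹ ≡ 31 (mod 37) since 6·31 = 186 ≡ 1, so λ ≡ 32·31 ≡ 30.
  x = λ² - 15 - 15 = 900 - 30 ≡ 19; y = λ·(15 - 19) - 3 ≡ 25. → (19, 25)
2B = (19, 25).
Finally 2A + 2B:
(19, 12) + (19, 25): same x and y₁ ≡ -y₂, so the sum is the point at infinity.

O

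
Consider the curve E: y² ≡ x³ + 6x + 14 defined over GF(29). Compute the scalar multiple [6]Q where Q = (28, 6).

Double-and-add on 6 = (110)₂. Start with Q = (28, 6) for the leading 1-bit.
double: tangent at (28, 6): λ = (3·28² + 6)/(2·6) ≡ 9/12. 12⁻¹ ≡ 17 (mod 29), so λ ≡ 9·17 ≡ 8.
  x = λ² - 28 - 28 = 64 - 56 ≡ 8; y = λ·(28 - 8) - 6 ≡ 9. → (8, 9)
add Q: (8, 9) + (28, 6). λ = (6 - 9)/(28 - 8) ≡ 26/20 mod 29. 20⁻¹ ≡ 16 (mod 29), so λ ≡ 10.
  x = λ² - 8 - 28 = 100 - 36 ≡ 6; y = λ·(8 - 6) - 9 ≡ 11. → (6, 11)
double: tangent at (6, 11): λ = (3·6² + 6)/(2·11) ≡ 27/22. 22⁻¹ ≡ 4 (mod 29) since 22·4 = 88 ≡ 1, so λ ≡ 27·4 ≡ 21.
  x = λ² - 6 - 6 = 441 - 12 ≡ 23; y = λ·(6 - 23) - 11 ≡ 9. → (23, 9)

(23, 9)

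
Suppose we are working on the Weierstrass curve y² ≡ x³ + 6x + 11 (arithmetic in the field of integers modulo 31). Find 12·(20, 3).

Write Q = (20, 3).
Double-and-add on 12 = (1100)₂. Start with Q = (20, 3) for the leading 1-bit.
double: tangent at (20, 3): λ = (3·20² + 6)/(2·3) ≡ 28/6. 6⁻¹ ≡ 26 (mod 31), so λ ≡ 28·26 ≡ 15.
  x = λ² - 20 - 20 = 225 - 40 ≡ 30; y = λ·(20 - 30) - 3 ≡ 2. → (30, 2)
add Q: (30, 2) + (20, 3). λ = (3 - 2)/(20 - 30) ≡ 1/21 mod 31. 21⁻¹ ≡ 3 (mod 31) since 21·3 = 63 ≡ 1, so λ ≡ 3.
  x = λ² - 30 - 20 = 9 - 50 ≡ 21; y = λ·(30 - 21) - 2 ≡ 25. → (21, 25)
double: tangent at (21, 25): λ = (3·21² + 6)/(2·25) ≡ 27/19. 19⁻¹ ≡ 18 (mod 31), so λ ≡ 27·18 ≡ 21.
  x = λ² - 21 - 21 = 441 - 42 ≡ 27; y = λ·(21 - 27) - 25 ≡ 4. → (27, 4)
double: tangent at (27, 4): λ = (3·27² + 6)/(2·4) ≡ 23/8. 8⁻¹ ≡ 4 (mod 31) since 8·4 = 32 ≡ 1, so λ ≡ 23·4 ≡ 30.
  x = λ² - 27 - 27 = 900 - 54 ≡ 9; y = λ·(27 - 9) - 4 ≡ 9. → (9, 9)

(9, 9)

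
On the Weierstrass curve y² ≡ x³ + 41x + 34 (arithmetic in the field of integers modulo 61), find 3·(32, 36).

(56, 58)

Write P = (32, 36).
Repeated addition: build up to 3P.
2P: tangent at (32, 36): λ = (3·32² + 41)/(2·36) ≡ 2/11. 11⁻¹ ≡ 50 (mod 61), so λ ≡ 2·50 ≡ 39.
  x = λ² - 32 - 32 = 1521 - 64 ≡ 54; y = λ·(32 - 54) - 36 ≡ 21. → (54, 21)
3P: (54, 21) + (32, 36). λ = (36 - 21)/(32 - 54) ≡ 15/39 mod 61. 39⁻¹ ≡ 36 (mod 61), so λ ≡ 52.
  x = λ² - 54 - 32 = 2704 - 86 ≡ 56; y = λ·(54 - 56) - 21 ≡ 58. → (56, 58)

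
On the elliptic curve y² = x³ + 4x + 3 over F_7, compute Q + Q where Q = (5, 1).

tangent at (5, 1): λ = (3·5² + 4)/(2·1) ≡ 2/2. 2⁻¹ ≡ 4 (mod 7) since 2·4 = 8 ≡ 1, so λ ≡ 2·4 ≡ 1.
  x = λ² - 5 - 5 = 1 - 10 ≡ 5; y = λ·(5 - 5) - 1 ≡ 6. → (5, 6)

(5, 6)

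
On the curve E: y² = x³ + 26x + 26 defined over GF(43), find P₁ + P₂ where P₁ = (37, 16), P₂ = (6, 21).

(16, 25)

(37, 16) + (6, 21). λ = (21 - 16)/(6 - 37) ≡ 5/12 mod 43. 12⁻¹ ≡ 18 (mod 43) since 12·18 = 216 ≡ 1, so λ ≡ 4.
  x = λ² - 37 - 6 = 16 - 43 ≡ 16; y = λ·(37 - 16) - 16 ≡ 25. → (16, 25)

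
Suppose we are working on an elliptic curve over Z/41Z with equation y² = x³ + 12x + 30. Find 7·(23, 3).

Write G = (23, 3).
Repeated addition: build up to 7G.
2G: tangent at (23, 3): λ = (3·23² + 12)/(2·3) ≡ 0/6. 6⁻¹ ≡ 7 (mod 41) since 6·7 = 42 ≡ 1, so λ ≡ 0·7 ≡ 0.
  x = λ² - 23 - 23 = 0 - 46 ≡ 36; y = λ·(23 - 36) - 3 ≡ 38. → (36, 38)
3G: (36, 38) + (23, 3). λ = (3 - 38)/(23 - 36) ≡ 6/28 mod 41. 28⁻¹ ≡ 22 (mod 41), so λ ≡ 9.
  x = λ² - 36 - 23 = 81 - 59 ≡ 22; y = λ·(36 - 22) - 38 ≡ 6. → (22, 6)
4G: (22, 6) + (23, 3). λ = (3 - 6)/(23 - 22) ≡ 38/1 mod 41. 1⁻¹ ≡ 1 (mod 41), so λ ≡ 38.
  x = λ² - 22 - 23 = 1444 - 45 ≡ 5; y = λ·(22 - 5) - 6 ≡ 25. → (5, 25)
5G: (5, 25) + (23, 3). λ = (3 - 25)/(23 - 5) ≡ 19/18 mod 41. 18⁻¹ ≡ 16 (mod 41) since 18·16 = 288 ≡ 1, so λ ≡ 17.
  x = λ² - 5 - 23 = 289 - 28 ≡ 15; y = λ·(5 - 15) - 25 ≡ 10. → (15, 10)
6G: (15, 10) + (23, 3). λ = (3 - 10)/(23 - 15) ≡ 34/8 mod 41. 8⁻¹ ≡ 36 (mod 41), so λ ≡ 35.
  x = λ² - 15 - 23 = 1225 - 38 ≡ 39; y = λ·(15 - 39) - 10 ≡ 11. → (39, 11)
7G: (39, 11) + (23, 3). λ = (3 - 11)/(23 - 39) ≡ 33/25 mod 41. 25⁻¹ ≡ 23 (mod 41) since 25·23 = 575 ≡ 1, so λ ≡ 21.
  x = λ² - 39 - 23 = 441 - 62 ≡ 10; y = λ·(39 - 10) - 11 ≡ 24. → (10, 24)

(10, 24)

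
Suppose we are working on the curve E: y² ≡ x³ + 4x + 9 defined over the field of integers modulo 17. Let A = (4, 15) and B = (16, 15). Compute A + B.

(14, 2)

(4, 15) + (16, 15). λ = (15 - 15)/(16 - 4) ≡ 0/12 mod 17. 12⁻¹ ≡ 10 (mod 17), so λ ≡ 0.
  x = λ² - 4 - 16 = 0 - 20 ≡ 14; y = λ·(4 - 14) - 15 ≡ 2. → (14, 2)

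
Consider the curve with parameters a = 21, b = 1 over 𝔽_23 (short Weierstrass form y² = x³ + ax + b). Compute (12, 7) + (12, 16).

O

The two points share x = 12 and their y-coordinates satisfy 7 + 16 ≡ 0 (mod 23), so they are inverses. Their sum is ∞.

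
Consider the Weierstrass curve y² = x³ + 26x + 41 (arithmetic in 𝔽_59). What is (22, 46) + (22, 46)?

(35, 44)

tangent at (22, 46): λ = (3·22² + 26)/(2·46) ≡ 3/33. 33⁻¹ ≡ 34 (mod 59) since 33·34 = 1122 ≡ 1, so λ ≡ 3·34 ≡ 43.
  x = λ² - 22 - 22 = 1849 - 44 ≡ 35; y = λ·(22 - 35) - 46 ≡ 44. → (35, 44)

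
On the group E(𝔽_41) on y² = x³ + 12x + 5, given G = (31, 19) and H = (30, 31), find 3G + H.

First 3G:
Repeated addition: build up to 3G.
2G: tangent at (31, 19): λ = (3·31² + 12)/(2·19) ≡ 25/38. 38⁻¹ ≡ 27 (mod 41) since 38·27 = 1026 ≡ 1, so λ ≡ 25·27 ≡ 19.
  x = λ² - 31 - 31 = 361 - 62 ≡ 12; y = λ·(31 - 12) - 19 ≡ 14. → (12, 14)
3G: (12, 14) + (31, 19). λ = (19 - 14)/(31 - 12) ≡ 5/19 mod 41. 19⁻¹ ≡ 13 (mod 41), so λ ≡ 24.
  x = λ² - 12 - 31 = 576 - 43 ≡ 0; y = λ·(12 - 0) - 14 ≡ 28. → (0, 28)
3G = (0, 28).
Finally 3G + H:
(0, 28) + (30, 31). λ = (31 - 28)/(30 - 0) ≡ 3/30 mod 41. 30⁻¹ ≡ 26 (mod 41), so λ ≡ 37.
  x = λ² - 0 - 30 = 1369 - 30 ≡ 27; y = λ·(0 - 27) - 28 ≡ 39. → (27, 39)

(27, 39)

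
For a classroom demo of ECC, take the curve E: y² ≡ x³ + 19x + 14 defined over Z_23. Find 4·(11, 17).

(17, 11)

Write G = (11, 17).
Double-and-add on 4 = (100)₂. Start with G = (11, 17) for the leading 1-bit.
double: tangent at (11, 17): λ = (3·11² + 19)/(2·17) ≡ 14/11. 11⁻¹ ≡ 21 (mod 23), so λ ≡ 14·21 ≡ 18.
  x = λ² - 11 - 11 = 324 - 22 ≡ 3; y = λ·(11 - 3) - 17 ≡ 12. → (3, 12)
double: tangent at (3, 12): λ = (3·3² + 19)/(2·12) ≡ 0/1. 1⁻¹ ≡ 1 (mod 23), so λ ≡ 0·1 ≡ 0.
  x = λ² - 3 - 3 = 0 - 6 ≡ 17; y = λ·(3 - 17) - 12 ≡ 11. → (17, 11)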